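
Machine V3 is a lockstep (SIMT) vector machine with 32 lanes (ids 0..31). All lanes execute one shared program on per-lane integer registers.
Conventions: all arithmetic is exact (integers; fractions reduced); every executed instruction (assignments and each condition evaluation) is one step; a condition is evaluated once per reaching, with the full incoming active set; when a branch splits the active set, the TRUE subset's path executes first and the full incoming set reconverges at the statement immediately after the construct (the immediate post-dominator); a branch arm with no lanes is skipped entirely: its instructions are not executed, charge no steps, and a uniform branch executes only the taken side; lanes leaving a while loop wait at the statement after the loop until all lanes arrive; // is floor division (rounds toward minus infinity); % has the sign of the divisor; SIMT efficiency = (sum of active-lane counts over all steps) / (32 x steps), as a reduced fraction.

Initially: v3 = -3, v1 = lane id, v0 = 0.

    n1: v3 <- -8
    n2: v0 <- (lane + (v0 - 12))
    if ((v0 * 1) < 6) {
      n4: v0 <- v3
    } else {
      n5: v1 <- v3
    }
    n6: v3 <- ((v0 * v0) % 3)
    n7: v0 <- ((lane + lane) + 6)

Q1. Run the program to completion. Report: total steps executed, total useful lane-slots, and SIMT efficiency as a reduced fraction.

Answer: 7 steps, 192 useful, 6/7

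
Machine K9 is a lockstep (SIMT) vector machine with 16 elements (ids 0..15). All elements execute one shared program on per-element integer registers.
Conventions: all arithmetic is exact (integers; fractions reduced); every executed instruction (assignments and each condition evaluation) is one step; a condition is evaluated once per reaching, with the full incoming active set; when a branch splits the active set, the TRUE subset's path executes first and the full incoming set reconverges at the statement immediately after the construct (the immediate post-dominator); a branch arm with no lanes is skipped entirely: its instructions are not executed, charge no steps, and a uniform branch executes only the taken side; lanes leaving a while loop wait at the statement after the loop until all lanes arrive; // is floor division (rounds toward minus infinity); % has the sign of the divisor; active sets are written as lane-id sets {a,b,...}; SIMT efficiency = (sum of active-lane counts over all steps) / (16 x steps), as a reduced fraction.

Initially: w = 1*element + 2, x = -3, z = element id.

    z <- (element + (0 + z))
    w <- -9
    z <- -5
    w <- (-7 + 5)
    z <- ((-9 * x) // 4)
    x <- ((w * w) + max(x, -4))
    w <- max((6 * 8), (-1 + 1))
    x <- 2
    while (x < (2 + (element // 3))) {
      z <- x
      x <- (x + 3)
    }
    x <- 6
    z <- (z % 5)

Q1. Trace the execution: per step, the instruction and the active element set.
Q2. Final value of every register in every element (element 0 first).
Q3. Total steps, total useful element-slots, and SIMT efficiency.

step 0: z <- (element + (0 + z))     {0,1,2,3,4,5,6,7,8,9,10,11,12,13,14,15}
step 1: w <- -9                      {0,1,2,3,4,5,6,7,8,9,10,11,12,13,14,15}
step 2: z <- -5                      {0,1,2,3,4,5,6,7,8,9,10,11,12,13,14,15}
step 3: w <- (-7 + 5)                {0,1,2,3,4,5,6,7,8,9,10,11,12,13,14,15}
step 4: z <- ((-9 * x) // 4)         {0,1,2,3,4,5,6,7,8,9,10,11,12,13,14,15}
step 5: x <- ((w * w) + max(x, -4))  {0,1,2,3,4,5,6,7,8,9,10,11,12,13,14,15}
step 6: w <- max((6 * 8), (-1 + 1))  {0,1,2,3,4,5,6,7,8,9,10,11,12,13,14,15}
step 7: x <- 2                       {0,1,2,3,4,5,6,7,8,9,10,11,12,13,14,15}
step 8: eval (x < (2 + (element // 3))) {0,1,2,3,4,5,6,7,8,9,10,11,12,13,14,15}
step 9: z <- x                       {3,4,5,6,7,8,9,10,11,12,13,14,15}
step 10: x <- (x + 3)                 {3,4,5,6,7,8,9,10,11,12,13,14,15}
step 11: eval (x < (2 + (element // 3))) {3,4,5,6,7,8,9,10,11,12,13,14,15}
step 12: z <- x                       {12,13,14,15}
step 13: x <- (x + 3)                 {12,13,14,15}
step 14: eval (x < (2 + (element // 3))) {12,13,14,15}
step 15: x <- 6                       {0,1,2,3,4,5,6,7,8,9,10,11,12,13,14,15}
step 16: z <- (z % 5)                 {0,1,2,3,4,5,6,7,8,9,10,11,12,13,14,15}

Answer: 17 steps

w: 48,48,48,48,48,48,48,48,48,48,48,48,48,48,48,48
x: 6,6,6,6,6,6,6,6,6,6,6,6,6,6,6,6
z: 1,1,1,2,2,2,2,2,2,2,2,2,0,0,0,0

steps = 17; useful = 227; efficiency = 227/272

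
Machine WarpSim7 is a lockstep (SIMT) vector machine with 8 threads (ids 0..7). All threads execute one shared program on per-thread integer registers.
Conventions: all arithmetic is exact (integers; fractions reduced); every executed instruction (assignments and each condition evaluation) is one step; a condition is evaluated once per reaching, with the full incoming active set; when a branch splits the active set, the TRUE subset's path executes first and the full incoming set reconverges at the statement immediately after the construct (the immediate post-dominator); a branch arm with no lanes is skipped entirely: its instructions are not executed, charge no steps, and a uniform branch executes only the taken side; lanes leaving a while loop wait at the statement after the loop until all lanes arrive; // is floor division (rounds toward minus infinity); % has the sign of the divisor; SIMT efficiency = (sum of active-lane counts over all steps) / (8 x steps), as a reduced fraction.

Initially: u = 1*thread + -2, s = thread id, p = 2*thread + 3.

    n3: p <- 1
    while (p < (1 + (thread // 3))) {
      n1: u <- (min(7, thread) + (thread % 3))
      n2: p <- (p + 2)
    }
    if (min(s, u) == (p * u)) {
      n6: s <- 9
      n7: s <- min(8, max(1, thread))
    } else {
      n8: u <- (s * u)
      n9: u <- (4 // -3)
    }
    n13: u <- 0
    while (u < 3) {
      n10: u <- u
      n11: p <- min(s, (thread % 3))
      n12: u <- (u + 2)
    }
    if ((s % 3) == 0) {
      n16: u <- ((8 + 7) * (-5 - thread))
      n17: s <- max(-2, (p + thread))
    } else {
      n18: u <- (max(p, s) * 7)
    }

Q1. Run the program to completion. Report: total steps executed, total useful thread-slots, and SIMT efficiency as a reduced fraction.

Answer: 24 steps, 153 useful, 51/64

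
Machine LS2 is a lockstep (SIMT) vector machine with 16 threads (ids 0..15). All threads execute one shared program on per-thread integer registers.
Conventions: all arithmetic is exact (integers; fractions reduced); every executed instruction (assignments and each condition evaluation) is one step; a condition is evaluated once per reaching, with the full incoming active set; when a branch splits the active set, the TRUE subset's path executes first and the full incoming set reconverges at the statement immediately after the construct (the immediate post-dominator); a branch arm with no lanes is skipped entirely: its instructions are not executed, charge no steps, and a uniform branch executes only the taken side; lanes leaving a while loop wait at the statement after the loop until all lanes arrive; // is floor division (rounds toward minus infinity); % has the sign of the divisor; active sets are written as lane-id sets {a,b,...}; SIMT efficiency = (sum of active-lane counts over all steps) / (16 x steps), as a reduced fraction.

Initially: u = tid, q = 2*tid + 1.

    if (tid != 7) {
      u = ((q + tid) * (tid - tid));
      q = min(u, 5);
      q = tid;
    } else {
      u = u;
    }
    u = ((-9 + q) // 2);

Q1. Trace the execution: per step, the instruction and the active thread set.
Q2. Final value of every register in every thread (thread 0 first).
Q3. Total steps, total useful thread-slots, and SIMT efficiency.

step 0: eval (tid != 7)              {0,1,2,3,4,5,6,7,8,9,10,11,12,13,14,15}
step 1: u <- ((q + tid) * (tid - tid)) {0,1,2,3,4,5,6,8,9,10,11,12,13,14,15}
step 2: q <- min(u, 5)               {0,1,2,3,4,5,6,8,9,10,11,12,13,14,15}
step 3: q <- tid                     {0,1,2,3,4,5,6,8,9,10,11,12,13,14,15}
step 4: u <- u                       {7}
step 5: u <- ((-9 + q) // 2)         {0,1,2,3,4,5,6,7,8,9,10,11,12,13,14,15}

Answer: 6 steps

u: -5,-4,-4,-3,-3,-2,-2,3,-1,0,0,1,1,2,2,3
q: 0,1,2,3,4,5,6,15,8,9,10,11,12,13,14,15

steps = 6; useful = 78; efficiency = 78/96 = 13/16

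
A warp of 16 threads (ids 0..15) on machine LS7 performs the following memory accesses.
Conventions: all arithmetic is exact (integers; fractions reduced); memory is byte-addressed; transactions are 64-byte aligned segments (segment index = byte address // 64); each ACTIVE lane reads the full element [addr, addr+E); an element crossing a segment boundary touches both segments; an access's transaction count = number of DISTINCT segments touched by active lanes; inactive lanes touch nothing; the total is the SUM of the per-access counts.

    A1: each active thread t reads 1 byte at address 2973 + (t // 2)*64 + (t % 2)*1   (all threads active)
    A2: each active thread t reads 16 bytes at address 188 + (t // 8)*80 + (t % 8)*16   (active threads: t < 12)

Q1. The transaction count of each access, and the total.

A1: 8 transactions
A2: 4 transactions

Answer: 8,4; total 12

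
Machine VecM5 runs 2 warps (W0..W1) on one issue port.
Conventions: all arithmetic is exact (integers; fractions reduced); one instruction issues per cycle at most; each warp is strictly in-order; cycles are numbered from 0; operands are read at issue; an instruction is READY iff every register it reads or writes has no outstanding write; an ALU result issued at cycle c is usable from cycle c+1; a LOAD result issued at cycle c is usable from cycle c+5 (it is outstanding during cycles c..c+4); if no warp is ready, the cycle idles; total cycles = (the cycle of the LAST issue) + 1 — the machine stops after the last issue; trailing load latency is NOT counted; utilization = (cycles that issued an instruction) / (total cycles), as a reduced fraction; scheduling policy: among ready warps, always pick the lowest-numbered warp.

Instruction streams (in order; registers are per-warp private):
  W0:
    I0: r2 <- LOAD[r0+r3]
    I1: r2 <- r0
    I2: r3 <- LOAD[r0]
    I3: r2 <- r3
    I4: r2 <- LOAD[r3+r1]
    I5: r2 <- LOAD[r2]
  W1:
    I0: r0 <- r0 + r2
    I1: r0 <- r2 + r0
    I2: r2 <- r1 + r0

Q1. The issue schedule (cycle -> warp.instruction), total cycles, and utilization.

cycle 0: W0.I0
cycle 1: W1.I0
cycle 2: W1.I1
cycle 3: W1.I2
cycle 4: idle
cycle 5: W0.I1
cycle 6: W0.I2
cycle 7: idle
cycle 8: idle
cycle 9: idle
cycle 10: idle
cycle 11: W0.I3
cycle 12: W0.I4
cycle 13: idle
cycle 14: idle
cycle 15: idle
cycle 16: idle
cycle 17: W0.I5

Answer: 18 cycles, utilization 1/2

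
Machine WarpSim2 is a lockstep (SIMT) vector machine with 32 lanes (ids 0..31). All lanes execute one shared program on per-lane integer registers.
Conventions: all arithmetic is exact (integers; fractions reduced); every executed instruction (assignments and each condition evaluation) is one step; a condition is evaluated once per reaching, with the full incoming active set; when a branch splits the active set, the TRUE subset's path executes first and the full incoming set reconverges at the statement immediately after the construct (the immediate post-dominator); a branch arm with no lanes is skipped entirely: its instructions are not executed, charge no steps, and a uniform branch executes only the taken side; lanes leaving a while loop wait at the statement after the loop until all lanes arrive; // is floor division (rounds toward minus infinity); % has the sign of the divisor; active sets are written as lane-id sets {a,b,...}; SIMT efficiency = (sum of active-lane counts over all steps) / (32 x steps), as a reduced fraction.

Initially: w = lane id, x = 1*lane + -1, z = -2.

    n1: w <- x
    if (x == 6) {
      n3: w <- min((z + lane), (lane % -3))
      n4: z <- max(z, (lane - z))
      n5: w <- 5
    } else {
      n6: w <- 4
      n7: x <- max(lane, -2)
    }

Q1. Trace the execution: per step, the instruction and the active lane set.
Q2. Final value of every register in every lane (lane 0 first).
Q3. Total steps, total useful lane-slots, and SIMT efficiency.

step 0: w <- x                       {0,1,2,3,4,5,6,7,8,9,10,11,12,13,14,15,16,17,18,19,20,21,22,23,24,25,26,27,28,29,30,31}
step 1: eval (x == 6)                {0,1,2,3,4,5,6,7,8,9,10,11,12,13,14,15,16,17,18,19,20,21,22,23,24,25,26,27,28,29,30,31}
step 2: w <- min((z + lane), (lane % -3)) {7}
step 3: z <- max(z, (lane - z))      {7}
step 4: w <- 5                       {7}
step 5: w <- 4                       {0,1,2,3,4,5,6,8,9,10,11,12,13,14,15,16,17,18,19,20,21,22,23,24,25,26,27,28,29,30,31}
step 6: x <- max(lane, -2)           {0,1,2,3,4,5,6,8,9,10,11,12,13,14,15,16,17,18,19,20,21,22,23,24,25,26,27,28,29,30,31}

Answer: 7 steps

w: 4,4,4,4,4,4,4,5,4,4,4,4,4,4,4,4,4,4,4,4,4,4,4,4,4,4,4,4,4,4,4,4
x: 0,1,2,3,4,5,6,6,8,9,10,11,12,13,14,15,16,17,18,19,20,21,22,23,24,25,26,27,28,29,30,31
z: -2,-2,-2,-2,-2,-2,-2,9,-2,-2,-2,-2,-2,-2,-2,-2,-2,-2,-2,-2,-2,-2,-2,-2,-2,-2,-2,-2,-2,-2,-2,-2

steps = 7; useful = 129; efficiency = 129/224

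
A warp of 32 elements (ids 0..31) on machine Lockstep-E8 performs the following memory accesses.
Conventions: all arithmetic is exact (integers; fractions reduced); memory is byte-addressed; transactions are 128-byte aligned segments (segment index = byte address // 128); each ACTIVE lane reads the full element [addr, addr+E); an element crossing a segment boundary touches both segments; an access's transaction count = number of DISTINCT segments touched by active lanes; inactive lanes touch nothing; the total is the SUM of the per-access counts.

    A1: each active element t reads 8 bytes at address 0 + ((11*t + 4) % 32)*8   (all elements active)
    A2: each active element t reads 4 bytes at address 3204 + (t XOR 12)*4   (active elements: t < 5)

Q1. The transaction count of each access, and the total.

A1: 2 transactions
A2: 1 transaction

Answer: 2,1; total 3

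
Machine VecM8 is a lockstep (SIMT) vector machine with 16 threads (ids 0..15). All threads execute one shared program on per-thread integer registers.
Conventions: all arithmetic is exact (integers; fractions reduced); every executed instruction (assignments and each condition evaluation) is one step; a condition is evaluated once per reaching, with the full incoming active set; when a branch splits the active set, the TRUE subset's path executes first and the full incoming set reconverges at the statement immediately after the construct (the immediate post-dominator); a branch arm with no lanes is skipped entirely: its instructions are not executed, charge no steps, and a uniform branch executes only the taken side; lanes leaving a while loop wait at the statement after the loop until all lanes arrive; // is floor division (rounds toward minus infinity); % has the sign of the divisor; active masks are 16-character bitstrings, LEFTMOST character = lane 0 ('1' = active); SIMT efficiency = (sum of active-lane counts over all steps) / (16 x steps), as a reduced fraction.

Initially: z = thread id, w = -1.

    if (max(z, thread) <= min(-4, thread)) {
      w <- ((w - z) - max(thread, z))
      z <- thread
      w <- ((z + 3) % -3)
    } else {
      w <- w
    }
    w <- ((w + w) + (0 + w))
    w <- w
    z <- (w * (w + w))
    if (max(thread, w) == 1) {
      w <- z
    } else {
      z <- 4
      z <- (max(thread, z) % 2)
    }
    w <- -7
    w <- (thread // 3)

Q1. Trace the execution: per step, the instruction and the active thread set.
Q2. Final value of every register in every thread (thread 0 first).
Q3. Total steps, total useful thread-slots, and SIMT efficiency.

step 0: eval (max(z, thread) <= min(-4, thread)) 1111111111111111
step 1: w <- w                       1111111111111111
step 2: w <- ((w + w) + (0 + w))     1111111111111111
step 3: w <- w                       1111111111111111
step 4: z <- (w * (w + w))           1111111111111111
step 5: eval (max(thread, w) == 1)   1111111111111111
step 6: w <- z                       0100000000000000
step 7: z <- 4                       1011111111111111
step 8: z <- (max(thread, z) % 2)    1011111111111111
step 9: w <- -7                      1111111111111111
step 10: w <- (thread // 3)           1111111111111111

Answer: 11 steps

z: 0,18,0,0,0,1,0,1,0,1,0,1,0,1,0,1
w: 0,0,0,1,1,1,2,2,2,3,3,3,4,4,4,5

steps = 11; useful = 159; efficiency = 159/176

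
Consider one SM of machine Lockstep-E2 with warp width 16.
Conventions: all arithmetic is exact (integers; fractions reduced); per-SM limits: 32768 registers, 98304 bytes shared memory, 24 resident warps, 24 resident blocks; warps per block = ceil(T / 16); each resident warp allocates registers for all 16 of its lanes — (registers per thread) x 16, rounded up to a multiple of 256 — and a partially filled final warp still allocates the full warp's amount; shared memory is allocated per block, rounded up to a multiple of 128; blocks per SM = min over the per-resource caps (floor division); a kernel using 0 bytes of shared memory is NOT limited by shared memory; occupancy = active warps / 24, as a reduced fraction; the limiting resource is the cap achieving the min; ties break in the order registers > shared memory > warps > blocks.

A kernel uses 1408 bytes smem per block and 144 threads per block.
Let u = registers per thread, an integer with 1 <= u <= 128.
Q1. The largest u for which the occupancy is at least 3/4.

Answer: u = 112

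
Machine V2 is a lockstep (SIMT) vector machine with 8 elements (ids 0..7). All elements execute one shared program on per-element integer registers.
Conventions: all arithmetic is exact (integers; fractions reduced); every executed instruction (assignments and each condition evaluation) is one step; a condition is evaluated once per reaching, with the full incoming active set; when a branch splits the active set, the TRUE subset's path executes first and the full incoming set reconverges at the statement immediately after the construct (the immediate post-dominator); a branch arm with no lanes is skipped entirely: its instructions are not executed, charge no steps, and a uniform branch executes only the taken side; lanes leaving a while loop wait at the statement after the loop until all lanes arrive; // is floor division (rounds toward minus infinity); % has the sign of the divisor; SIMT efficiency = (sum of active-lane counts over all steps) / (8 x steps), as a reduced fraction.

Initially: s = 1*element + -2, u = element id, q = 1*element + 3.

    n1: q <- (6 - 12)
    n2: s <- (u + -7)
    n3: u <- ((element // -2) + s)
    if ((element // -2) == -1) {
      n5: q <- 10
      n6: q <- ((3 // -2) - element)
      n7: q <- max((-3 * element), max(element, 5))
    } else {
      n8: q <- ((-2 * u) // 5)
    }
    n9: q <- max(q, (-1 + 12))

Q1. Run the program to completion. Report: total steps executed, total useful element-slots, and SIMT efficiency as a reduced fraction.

Answer: 9 steps, 52 useful, 13/18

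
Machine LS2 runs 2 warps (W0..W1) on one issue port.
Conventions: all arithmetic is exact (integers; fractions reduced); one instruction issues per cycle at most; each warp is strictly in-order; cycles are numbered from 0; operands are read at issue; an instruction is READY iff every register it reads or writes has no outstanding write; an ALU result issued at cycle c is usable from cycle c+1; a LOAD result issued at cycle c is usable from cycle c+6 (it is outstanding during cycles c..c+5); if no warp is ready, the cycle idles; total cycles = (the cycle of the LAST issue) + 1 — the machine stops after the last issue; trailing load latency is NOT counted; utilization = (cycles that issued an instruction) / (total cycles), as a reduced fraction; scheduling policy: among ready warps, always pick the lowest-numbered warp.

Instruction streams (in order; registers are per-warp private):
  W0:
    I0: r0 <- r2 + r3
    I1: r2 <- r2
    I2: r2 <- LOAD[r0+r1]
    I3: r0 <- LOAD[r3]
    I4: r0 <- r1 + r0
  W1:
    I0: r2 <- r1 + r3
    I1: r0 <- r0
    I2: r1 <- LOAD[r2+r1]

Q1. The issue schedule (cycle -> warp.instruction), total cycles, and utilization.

cycle 0: W0.I0
cycle 1: W0.I1
cycle 2: W0.I2
cycle 3: W0.I3
cycle 4: W1.I0
cycle 5: W1.I1
cycle 6: W1.I2
cycle 7: idle
cycle 8: idle
cycle 9: W0.I4

Answer: 10 cycles, utilization 4/5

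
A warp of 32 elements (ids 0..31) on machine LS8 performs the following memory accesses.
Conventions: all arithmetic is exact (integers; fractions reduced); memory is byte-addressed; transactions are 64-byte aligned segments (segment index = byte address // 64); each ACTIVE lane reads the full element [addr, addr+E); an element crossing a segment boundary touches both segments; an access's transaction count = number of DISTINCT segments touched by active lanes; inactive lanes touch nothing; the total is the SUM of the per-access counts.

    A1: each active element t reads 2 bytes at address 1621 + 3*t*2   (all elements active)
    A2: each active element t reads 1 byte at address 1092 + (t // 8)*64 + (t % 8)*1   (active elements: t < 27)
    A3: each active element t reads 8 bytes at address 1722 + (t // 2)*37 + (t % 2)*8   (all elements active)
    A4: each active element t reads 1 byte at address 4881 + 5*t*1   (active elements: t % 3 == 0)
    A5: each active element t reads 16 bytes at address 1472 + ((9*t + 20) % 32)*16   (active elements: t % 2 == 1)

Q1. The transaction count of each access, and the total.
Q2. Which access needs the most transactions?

A1: 4 transactions
A2: 4 transactions
A3: 10 transactions
A4: 3 transactions
A5: 8 transactions

Answer: 4,4,10,3,8; total 29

Answer: A3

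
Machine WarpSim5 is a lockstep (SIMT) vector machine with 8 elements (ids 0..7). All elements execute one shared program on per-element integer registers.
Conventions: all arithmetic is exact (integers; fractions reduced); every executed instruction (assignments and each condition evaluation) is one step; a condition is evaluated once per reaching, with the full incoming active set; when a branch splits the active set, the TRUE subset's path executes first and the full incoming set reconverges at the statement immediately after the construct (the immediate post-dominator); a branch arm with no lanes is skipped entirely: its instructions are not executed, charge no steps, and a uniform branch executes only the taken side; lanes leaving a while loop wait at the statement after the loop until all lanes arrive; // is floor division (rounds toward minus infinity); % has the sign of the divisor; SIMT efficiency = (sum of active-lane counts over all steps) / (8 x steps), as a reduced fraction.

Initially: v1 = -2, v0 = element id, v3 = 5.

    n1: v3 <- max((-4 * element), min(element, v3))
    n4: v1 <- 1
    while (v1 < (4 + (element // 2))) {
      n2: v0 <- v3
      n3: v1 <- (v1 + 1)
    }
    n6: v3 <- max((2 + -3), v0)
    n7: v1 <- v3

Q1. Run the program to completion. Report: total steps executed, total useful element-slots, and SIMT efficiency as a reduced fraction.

Answer: 23 steps, 148 useful, 37/46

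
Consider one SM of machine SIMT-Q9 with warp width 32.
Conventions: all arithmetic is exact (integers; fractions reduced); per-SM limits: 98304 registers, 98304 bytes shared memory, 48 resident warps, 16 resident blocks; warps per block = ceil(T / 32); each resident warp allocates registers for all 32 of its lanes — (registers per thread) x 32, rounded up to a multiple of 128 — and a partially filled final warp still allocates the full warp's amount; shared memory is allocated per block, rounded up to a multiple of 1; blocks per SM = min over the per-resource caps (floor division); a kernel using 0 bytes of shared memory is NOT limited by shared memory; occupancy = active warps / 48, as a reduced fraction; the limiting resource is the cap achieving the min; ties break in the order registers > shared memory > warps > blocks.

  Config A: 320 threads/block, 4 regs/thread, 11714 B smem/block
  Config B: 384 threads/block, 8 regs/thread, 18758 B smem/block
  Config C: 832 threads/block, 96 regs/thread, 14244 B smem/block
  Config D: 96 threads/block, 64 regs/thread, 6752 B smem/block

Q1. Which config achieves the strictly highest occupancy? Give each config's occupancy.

occupancies: A 5/6, B 1, C 13/24, D 7/8

Answer: B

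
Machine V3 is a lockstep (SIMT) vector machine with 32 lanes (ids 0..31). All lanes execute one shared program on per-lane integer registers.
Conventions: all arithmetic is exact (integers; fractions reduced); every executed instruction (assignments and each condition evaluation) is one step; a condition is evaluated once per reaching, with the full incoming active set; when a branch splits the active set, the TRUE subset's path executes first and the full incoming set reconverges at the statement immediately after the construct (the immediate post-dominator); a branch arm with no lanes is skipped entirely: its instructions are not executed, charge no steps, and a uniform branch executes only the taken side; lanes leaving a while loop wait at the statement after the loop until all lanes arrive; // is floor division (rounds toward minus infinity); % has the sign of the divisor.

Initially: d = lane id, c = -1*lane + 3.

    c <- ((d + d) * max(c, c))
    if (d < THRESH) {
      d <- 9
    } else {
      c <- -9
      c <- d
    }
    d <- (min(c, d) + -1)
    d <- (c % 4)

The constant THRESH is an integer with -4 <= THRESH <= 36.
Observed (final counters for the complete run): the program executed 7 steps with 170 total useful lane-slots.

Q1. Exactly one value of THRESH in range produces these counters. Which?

Answer: THRESH = 22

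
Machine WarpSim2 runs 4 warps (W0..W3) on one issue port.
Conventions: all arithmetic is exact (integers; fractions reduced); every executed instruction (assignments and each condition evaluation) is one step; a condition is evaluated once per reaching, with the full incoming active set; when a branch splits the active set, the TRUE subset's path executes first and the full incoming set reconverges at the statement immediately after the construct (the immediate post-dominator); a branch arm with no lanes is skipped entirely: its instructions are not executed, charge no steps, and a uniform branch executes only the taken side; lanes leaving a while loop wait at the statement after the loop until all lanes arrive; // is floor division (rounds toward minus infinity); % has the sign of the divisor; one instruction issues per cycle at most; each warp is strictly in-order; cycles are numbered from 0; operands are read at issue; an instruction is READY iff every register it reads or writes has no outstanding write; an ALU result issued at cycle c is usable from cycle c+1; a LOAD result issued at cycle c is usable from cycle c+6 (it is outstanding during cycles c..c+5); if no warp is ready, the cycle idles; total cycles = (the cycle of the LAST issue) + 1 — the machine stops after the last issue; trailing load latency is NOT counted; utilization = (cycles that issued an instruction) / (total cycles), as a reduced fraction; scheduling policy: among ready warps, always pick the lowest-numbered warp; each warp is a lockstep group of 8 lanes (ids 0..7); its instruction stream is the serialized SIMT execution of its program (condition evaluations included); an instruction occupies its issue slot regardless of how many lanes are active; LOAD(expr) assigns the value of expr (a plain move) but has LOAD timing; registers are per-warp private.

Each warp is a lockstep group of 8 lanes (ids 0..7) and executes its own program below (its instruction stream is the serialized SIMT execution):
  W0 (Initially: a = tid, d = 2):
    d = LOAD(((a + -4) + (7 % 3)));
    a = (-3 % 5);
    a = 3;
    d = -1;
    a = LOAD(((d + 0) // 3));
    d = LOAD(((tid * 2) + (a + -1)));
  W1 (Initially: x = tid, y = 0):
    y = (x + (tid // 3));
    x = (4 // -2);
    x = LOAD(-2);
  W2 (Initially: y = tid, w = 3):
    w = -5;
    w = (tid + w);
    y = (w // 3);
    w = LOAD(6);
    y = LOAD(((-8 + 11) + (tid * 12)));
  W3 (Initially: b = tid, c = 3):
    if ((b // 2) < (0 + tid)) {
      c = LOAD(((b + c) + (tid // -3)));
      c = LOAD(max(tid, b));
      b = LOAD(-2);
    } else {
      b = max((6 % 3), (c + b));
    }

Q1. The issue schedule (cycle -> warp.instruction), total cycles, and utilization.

cycle 0: W0.I0
cycle 1: W0.I1
cycle 2: W0.I2
cycle 3: W1.I0
cycle 4: W1.I1
cycle 5: W1.I2
cycle 6: W0.I3
cycle 7: W0.I4
cycle 8: W2.I0
cycle 9: W2.I1
cycle 10: W2.I2
cycle 11: W2.I3
cycle 12: W2.I4
cycle 13: W0.I5
cycle 14: W3.I0
cycle 15: W3.I1
cycle 16: idle
cycle 17: idle
cycle 18: idle
cycle 19: idle
cycle 20: idle
cycle 21: W3.I2
cycle 22: W3.I3
cycle 23: idle
cycle 24: idle
cycle 25: idle
cycle 26: idle
cycle 27: idle
cycle 28: W3.I4

Answer: 29 cycles, utilization 19/29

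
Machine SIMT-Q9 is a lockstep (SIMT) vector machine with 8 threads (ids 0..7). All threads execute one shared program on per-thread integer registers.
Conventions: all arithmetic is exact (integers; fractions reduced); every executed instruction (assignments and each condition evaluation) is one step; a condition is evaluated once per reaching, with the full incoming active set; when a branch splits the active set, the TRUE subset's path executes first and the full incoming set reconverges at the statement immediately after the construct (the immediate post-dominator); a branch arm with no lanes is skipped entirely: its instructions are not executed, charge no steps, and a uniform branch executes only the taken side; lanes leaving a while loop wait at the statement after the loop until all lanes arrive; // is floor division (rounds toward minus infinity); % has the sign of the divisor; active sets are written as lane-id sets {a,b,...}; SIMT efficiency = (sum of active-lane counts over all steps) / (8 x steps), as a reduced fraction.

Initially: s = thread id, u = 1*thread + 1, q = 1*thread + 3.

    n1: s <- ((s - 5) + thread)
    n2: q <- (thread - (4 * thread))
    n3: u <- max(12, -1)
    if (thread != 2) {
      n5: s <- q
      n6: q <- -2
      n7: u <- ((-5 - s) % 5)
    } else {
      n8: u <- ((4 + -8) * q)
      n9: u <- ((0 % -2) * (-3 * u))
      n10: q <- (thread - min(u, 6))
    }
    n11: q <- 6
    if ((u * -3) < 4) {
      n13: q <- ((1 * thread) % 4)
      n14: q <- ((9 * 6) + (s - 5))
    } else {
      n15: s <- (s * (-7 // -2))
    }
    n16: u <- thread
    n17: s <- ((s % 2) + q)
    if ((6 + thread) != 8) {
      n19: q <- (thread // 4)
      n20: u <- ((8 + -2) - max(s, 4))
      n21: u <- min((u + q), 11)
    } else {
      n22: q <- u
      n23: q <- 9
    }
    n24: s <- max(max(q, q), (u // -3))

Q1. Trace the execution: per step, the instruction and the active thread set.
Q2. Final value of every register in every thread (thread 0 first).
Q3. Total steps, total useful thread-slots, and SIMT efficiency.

step 0: s <- ((s - 5) + thread)      {0,1,2,3,4,5,6,7}
step 1: q <- (thread - (4 * thread)) {0,1,2,3,4,5,6,7}
step 2: u <- max(12, -1)             {0,1,2,3,4,5,6,7}
step 3: eval (thread != 2)           {0,1,2,3,4,5,6,7}
step 4: s <- q                       {0,1,3,4,5,6,7}
step 5: q <- -2                      {0,1,3,4,5,6,7}
step 6: u <- ((-5 - s) % 5)          {0,1,3,4,5,6,7}
step 7: u <- ((4 + -8) * q)          {2}
step 8: u <- ((0 % -2) * (-3 * u))   {2}
step 9: q <- (thread - min(u, 6))    {2}
step 10: q <- 6                       {0,1,2,3,4,5,6,7}
step 11: eval ((u * -3) < 4)          {0,1,2,3,4,5,6,7}
step 12: q <- ((1 * thread) % 4)      {0,1,2,3,4,5,6,7}
step 13: q <- ((9 * 6) + (s - 5))     {0,1,2,3,4,5,6,7}
step 14: u <- thread                  {0,1,2,3,4,5,6,7}
step 15: s <- ((s % 2) + q)           {0,1,2,3,4,5,6,7}
step 16: eval ((6 + thread) != 8)     {0,1,2,3,4,5,6,7}
step 17: q <- (thread // 4)           {0,1,3,4,5,6,7}
step 18: u <- ((8 + -2) - max(s, 4))  {0,1,3,4,5,6,7}
step 19: u <- min((u + q), 11)        {0,1,3,4,5,6,7}
step 20: q <- u                       {2}
step 21: q <- 9                       {2}
step 22: s <- max(max(q, q), (u // -3)) {0,1,2,3,4,5,6,7}

Answer: 23 steps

s: 14,13,9,11,10,9,8,7
u: -43,-41,2,-35,-30,-28,-24,-22
q: 0,0,9,0,1,1,1,1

steps = 23; useful = 143; efficiency = 143/184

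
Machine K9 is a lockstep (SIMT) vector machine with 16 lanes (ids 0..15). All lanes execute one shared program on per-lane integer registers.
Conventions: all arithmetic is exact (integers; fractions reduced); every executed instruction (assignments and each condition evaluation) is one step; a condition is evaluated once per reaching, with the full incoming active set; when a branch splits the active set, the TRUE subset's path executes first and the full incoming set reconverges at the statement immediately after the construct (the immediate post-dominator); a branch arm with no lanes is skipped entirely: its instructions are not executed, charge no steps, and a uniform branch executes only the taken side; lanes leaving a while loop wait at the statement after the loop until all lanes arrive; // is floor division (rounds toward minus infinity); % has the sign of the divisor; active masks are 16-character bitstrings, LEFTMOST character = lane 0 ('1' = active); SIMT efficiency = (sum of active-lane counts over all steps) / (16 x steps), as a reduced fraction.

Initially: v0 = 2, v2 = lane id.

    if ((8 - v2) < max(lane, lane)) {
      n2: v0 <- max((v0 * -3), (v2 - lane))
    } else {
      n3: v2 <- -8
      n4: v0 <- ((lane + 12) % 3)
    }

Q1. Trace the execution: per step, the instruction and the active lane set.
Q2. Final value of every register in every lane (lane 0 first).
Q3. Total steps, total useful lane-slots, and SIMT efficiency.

step 0: eval ((8 - v2) < max(lane, lane)) 1111111111111111
step 1: v0 <- max((v0 * -3), (v2 - lane)) 0000011111111111
step 2: v2 <- -8                     1111100000000000
step 3: v0 <- ((lane + 12) % 3)      1111100000000000

Answer: 4 steps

v0: 0,1,2,0,1,0,0,0,0,0,0,0,0,0,0,0
v2: -8,-8,-8,-8,-8,5,6,7,8,9,10,11,12,13,14,15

steps = 4; useful = 37; efficiency = 37/64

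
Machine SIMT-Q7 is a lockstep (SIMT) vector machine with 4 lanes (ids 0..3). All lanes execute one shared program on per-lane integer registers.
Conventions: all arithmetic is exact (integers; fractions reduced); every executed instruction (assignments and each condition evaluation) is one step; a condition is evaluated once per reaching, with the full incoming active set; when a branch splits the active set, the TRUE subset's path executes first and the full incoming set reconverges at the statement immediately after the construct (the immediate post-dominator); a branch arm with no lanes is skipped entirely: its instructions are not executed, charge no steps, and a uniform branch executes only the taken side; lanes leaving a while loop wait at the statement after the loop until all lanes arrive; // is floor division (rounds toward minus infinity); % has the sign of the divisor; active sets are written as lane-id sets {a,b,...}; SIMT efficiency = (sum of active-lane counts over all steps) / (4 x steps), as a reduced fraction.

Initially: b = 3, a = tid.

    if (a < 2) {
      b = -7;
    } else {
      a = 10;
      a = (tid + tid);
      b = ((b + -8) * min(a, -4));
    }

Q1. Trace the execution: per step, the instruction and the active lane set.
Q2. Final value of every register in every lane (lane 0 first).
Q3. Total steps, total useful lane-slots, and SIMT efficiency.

step 0: eval (a < 2)                 {0,1,2,3}
step 1: b <- -7                      {0,1}
step 2: a <- 10                      {2,3}
step 3: a <- (tid + tid)             {2,3}
step 4: b <- ((b + -8) * min(a, -4)) {2,3}

Answer: 5 steps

b: -7,-7,20,20
a: 0,1,4,6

steps = 5; useful = 12; efficiency = 12/20 = 3/5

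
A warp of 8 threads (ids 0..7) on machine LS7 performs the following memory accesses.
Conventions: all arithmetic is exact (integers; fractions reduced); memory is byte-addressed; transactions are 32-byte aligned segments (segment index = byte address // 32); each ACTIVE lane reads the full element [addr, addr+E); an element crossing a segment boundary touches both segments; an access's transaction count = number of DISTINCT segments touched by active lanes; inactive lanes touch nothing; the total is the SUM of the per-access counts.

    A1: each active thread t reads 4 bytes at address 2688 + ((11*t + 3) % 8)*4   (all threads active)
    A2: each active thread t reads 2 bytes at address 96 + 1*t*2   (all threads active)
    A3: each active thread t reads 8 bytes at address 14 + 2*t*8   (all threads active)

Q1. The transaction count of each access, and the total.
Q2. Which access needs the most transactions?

A1: 1 transaction
A2: 1 transaction
A3: 5 transactions

Answer: 1,1,5; total 7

Answer: A3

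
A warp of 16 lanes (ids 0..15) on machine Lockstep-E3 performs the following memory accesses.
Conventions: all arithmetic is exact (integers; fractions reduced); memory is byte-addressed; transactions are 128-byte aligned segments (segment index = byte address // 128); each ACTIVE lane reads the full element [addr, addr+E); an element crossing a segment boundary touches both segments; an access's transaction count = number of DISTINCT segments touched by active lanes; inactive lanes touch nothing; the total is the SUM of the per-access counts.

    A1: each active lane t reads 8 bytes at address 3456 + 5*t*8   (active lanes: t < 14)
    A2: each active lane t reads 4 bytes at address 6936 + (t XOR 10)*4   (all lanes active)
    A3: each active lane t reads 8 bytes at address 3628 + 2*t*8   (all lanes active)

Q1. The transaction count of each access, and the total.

A1: 5 transactions
A2: 1 transaction
A3: 3 transactions

Answer: 5,1,3; total 9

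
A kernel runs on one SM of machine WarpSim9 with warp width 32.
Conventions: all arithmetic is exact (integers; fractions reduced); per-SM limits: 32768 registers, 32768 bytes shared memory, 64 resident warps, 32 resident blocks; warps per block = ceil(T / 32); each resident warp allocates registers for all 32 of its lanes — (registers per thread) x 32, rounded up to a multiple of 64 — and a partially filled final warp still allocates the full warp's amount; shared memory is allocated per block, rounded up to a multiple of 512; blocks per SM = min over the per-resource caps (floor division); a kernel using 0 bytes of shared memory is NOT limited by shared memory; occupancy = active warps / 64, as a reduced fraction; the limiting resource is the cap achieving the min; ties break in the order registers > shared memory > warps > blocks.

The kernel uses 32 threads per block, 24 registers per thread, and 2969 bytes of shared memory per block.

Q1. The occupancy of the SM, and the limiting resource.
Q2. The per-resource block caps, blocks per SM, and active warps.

Answer: occupancy 5/32, limited by shared memory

registers: 42 blocks
shared memory: 10 blocks
warps: 64 blocks
blocks: 32 blocks

Answer: 10 blocks, 10 active warps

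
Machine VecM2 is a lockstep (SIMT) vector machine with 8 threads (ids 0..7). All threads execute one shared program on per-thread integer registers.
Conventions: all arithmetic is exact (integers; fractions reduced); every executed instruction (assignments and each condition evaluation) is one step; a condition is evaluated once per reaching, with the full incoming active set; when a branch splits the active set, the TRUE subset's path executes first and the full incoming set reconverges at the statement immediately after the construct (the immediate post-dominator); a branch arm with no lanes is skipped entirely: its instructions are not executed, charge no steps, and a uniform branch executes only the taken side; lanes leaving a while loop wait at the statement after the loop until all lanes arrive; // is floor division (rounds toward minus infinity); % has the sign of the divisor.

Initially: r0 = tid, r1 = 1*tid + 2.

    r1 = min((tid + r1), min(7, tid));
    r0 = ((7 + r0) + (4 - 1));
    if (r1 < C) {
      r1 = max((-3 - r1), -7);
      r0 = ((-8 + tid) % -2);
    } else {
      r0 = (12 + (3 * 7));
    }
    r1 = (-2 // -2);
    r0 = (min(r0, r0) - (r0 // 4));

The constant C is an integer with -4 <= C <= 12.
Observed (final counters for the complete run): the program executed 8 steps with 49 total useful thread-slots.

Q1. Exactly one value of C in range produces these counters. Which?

Answer: C = 1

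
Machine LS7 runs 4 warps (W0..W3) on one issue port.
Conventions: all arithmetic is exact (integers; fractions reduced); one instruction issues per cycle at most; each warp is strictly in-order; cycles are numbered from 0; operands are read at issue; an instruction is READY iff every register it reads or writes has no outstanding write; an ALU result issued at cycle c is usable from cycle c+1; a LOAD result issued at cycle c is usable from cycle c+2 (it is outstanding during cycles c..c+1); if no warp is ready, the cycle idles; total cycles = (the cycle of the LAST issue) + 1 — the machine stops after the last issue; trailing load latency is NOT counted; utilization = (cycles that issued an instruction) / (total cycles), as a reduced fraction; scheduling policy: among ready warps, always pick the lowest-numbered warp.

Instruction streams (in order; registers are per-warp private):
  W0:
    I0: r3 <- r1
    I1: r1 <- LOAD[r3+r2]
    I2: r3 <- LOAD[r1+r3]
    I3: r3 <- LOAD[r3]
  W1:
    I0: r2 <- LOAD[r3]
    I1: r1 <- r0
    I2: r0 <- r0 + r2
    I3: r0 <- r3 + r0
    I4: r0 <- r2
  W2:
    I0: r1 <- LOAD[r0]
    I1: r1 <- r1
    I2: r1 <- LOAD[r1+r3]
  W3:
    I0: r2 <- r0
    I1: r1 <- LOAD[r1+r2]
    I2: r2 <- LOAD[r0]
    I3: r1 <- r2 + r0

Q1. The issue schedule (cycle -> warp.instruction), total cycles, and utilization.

cycle 0: W0.I0
cycle 1: W0.I1
cycle 2: W1.I0
cycle 3: W0.I2
cycle 4: W1.I1
cycle 5: W0.I3
cycle 6: W1.I2
cycle 7: W1.I3
cycle 8: W1.I4
cycle 9: W2.I0
cycle 10: W3.I0
cycle 11: W2.I1
cycle 12: W2.I2
cycle 13: W3.I1
cycle 14: W3.I2
cycle 15: idle
cycle 16: W3.I3

Answer: 17 cycles, utilization 16/17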